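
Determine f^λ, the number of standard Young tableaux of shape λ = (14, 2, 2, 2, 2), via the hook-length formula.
# SYT of shape (14, 2, 2, 2, 2) = 2662660

Hook-length formula: f^λ = n! / Π hook(c), product over all cells c of the Young diagram. For λ = (14, 2, 2, 2, 2), n = 22 boxes. Hook lengths by row (left-to-right, top-to-bottom): [18, 17, 12, 11, 10, 9, 8, 7, 6, 5, 4, 3, 2, 1]; [5, 4]; [4, 3]; [3, 2]; [2, 1]. Product of hooks = 422134530048000. So f^λ = 22! / 422134530048000 = 1124000727777607680000 / 422134530048000 = 2662660.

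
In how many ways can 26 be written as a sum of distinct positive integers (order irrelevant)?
q(26) = 165

A partition into distinct parts is a strictly decreasing sequence summing to n. The recurrence d(n, m) = d(n, m−1) + d(n−m, m−1) (use part m at most once) with q(n) = d(n, n) gives q(26) = 165. (Euler's theorem: # distinct-part partitions = # odd-part partitions.)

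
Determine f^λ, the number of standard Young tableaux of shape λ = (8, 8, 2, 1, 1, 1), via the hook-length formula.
# SYT of shape (8, 8, 2, 1, 1, 1) = 41783280

Hook-length formula: f^λ = n! / Π hook(c), product over all cells c of the Young diagram. For λ = (8, 8, 2, 1, 1, 1), n = 21 boxes. Hook lengths by row (left-to-right, top-to-bottom): [13, 9, 7, 6, 5, 4, 3, 2]; [12, 8, 6, 5, 4, 3, 2, 1]; [5, 1]; [3]; [2]; [1]. Product of hooks = 1222760448000. So f^λ = 21! / 1222760448000 = 51090942171709440000 / 1222760448000 = 41783280.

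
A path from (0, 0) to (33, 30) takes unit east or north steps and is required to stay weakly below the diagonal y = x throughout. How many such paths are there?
Number of paths = 101268000658146714

By the reflection principle (André's argument), the number of monotone paths to (33, 30) with n ≤ m that never go above y = x is C(63, 33) − C(63, 34) = 860778005594247069 − 759510004936100355 = 101268000658146714.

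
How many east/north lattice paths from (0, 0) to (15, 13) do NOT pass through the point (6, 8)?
Number of paths = 31430154

Total paths from (0, 0) to (15, 13): C(28, 15) = 37442160. Paths through (6, 8): (paths (0, 0) → (6, 8)) × (paths (6, 8) → (15, 13)) = C(14, 6) · C(14, 9) = 3003 · 2002 = 6012006. Avoidance count = 37442160 − 6012006 = 31430154.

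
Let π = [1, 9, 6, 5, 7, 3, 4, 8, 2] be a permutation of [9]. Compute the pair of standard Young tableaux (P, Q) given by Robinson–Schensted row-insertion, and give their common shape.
P = [1, 2, 4, 8] / [3, 7] / [5] / [6] / [9];  Q = [1, 2, 5, 8] / [3, 7] / [4] / [6] / [9];  common shape = (4, 2, 1, 1, 1)

Row-insert the values π_1, π_2, … into P one at a time, bumping the leftmost entry strictly greater than the inserted value down to the next row. The recording tableau Q records, in position (i, j), the step at which that cell was added to P.
  Insert 1 (step 1): P = [1];  Q = [1]
  Insert 9 (step 2): P = [1, 9];  Q = [1, 2]
  Insert 6 (step 3): P = [1, 6] / [9];  Q = [1, 2] / [3]
  Insert 5 (step 4): P = [1, 5] / [6] / [9];  Q = [1, 2] / [3] / [4]
  Insert 7 (step 5): P = [1, 5, 7] / [6] / [9];  Q = [1, 2, 5] / [3] / [4]
  Insert 3 (step 6): P = [1, 3, 7] / [5] / [6] / [9];  Q = [1, 2, 5] / [3] / [4] / [6]
  Insert 4 (step 7): P = [1, 3, 4] / [5, 7] / [6] / [9];  Q = [1, 2, 5] / [3, 7] / [4] / [6]
  Insert 8 (step 8): P = [1, 3, 4, 8] / [5, 7] / [6] / [9];  Q = [1, 2, 5, 8] / [3, 7] / [4] / [6]
  Insert 2 (step 9): P = [1, 2, 4, 8] / [3, 7] / [5] / [6] / [9];  Q = [1, 2, 5, 8] / [3, 7] / [4] / [6] / [9]
Final shape: (4, 2, 1, 1, 1).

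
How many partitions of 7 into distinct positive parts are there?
q(7) = 5

List partitions of 7 into distinct parts: 7, 6+1, 5+2, 4+3, 4+2+1. There are q(7) = 5. (Euler: this equals the number of odd-part partitions of 7.)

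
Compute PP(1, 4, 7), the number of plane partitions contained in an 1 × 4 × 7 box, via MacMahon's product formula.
PP(1, 4, 7) = 330

Evaluate the triple product over i = 1..1, j = 1..4, k = 1..7. The factors are (2/1) · (3/2) · (4/3) · (5/4) · (6/5) · (7/6) · (8/7) · (3/2) · … (28 factors total). The numerators and denominators telescope so the product is an integer; carrying out the multiplication exactly gives PP(1, 4, 7) = 330.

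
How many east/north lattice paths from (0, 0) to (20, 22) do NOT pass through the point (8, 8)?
Number of paths = 389497008420

Total paths from (0, 0) to (20, 22): C(42, 20) = 513791607420. Paths through (8, 8): (paths (0, 0) → (8, 8)) × (paths (8, 8) → (20, 22)) = C(16, 8) · C(26, 12) = 12870 · 9657700 = 124294599000. Avoidance count = 513791607420 − 124294599000 = 389497008420.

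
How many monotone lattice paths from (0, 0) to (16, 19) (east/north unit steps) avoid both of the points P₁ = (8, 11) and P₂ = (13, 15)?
Number of paths = 2110029630

Inclusion–exclusion. Total paths: C(35, 16) = 4059928950. Through P₁: C(19, 8)·C(16, 8) = 972740340. Through P₂: C(28, 13)·C(7, 3) = 1310475600. Since P₁ is strictly southwest of P₂, a monotone path through both must visit P₁ then P₂; paths through both = C(19, 8)·C(9, 5)·C(7, 3) = 333316620. Avoid both = 4059928950 − 972740340 − 1310475600 + 333316620 = 2110029630.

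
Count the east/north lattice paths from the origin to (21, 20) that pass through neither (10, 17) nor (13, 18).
Number of paths = 258295272405

Inclusion–exclusion. Total paths: C(41, 21) = 269128937220. Through P₁: C(27, 10)·C(14, 11) = 3070807740. Through P₂: C(31, 13)·C(10, 8) = 9281388375. Since P₁ is strictly southwest of P₂, a monotone path through both must visit P₁ then P₂; paths through both = C(27, 10)·C(4, 3)·C(10, 8) = 1518531300. Avoid both = 269128937220 − 3070807740 − 9281388375 + 1518531300 = 258295272405.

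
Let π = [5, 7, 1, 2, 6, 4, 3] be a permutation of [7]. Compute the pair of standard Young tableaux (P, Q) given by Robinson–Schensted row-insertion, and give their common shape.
P = [1, 2, 3] / [4, 6] / [5] / [7];  Q = [1, 2, 5] / [3, 4] / [6] / [7];  common shape = (3, 2, 1, 1)

Row-insert the values π_1, π_2, … into P one at a time, bumping the leftmost entry strictly greater than the inserted value down to the next row. The recording tableau Q records, in position (i, j), the step at which that cell was added to P.
  Insert 5 (step 1): P = [5];  Q = [1]
  Insert 7 (step 2): P = [5, 7];  Q = [1, 2]
  Insert 1 (step 3): P = [1, 7] / [5];  Q = [1, 2] / [3]
  Insert 2 (step 4): P = [1, 2] / [5, 7];  Q = [1, 2] / [3, 4]
  Insert 6 (step 5): P = [1, 2, 6] / [5, 7];  Q = [1, 2, 5] / [3, 4]
  Insert 4 (step 6): P = [1, 2, 4] / [5, 6] / [7];  Q = [1, 2, 5] / [3, 4] / [6]
  Insert 3 (step 7): P = [1, 2, 3] / [4, 6] / [5] / [7];  Q = [1, 2, 5] / [3, 4] / [6] / [7]
Final shape: (3, 2, 1, 1).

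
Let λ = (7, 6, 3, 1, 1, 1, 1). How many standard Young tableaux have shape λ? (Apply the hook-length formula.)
# SYT of shape (7, 6, 3, 1, 1, 1, 1) = 83721600

Hook-length formula: f^λ = n! / Π hook(c), product over all cells c of the Young diagram. For λ = (7, 6, 3, 1, 1, 1, 1), n = 20 boxes. Hook lengths by row (left-to-right, top-to-bottom): [13, 8, 7, 5, 4, 3, 1]; [11, 6, 5, 3, 2, 1]; [7, 2, 1]; [4]; [3]; [2]; [1]. Product of hooks = 29059430400. So f^λ = 20! / 29059430400 = 2432902008176640000 / 29059430400 = 83721600.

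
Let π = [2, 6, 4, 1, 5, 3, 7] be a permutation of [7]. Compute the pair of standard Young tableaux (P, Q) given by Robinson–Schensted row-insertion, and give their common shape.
P = [1, 3, 5, 7] / [2, 4] / [6];  Q = [1, 2, 5, 7] / [3, 6] / [4];  common shape = (4, 2, 1)

Row-insert the values π_1, π_2, … into P one at a time, bumping the leftmost entry strictly greater than the inserted value down to the next row. The recording tableau Q records, in position (i, j), the step at which that cell was added to P.
  Insert 2 (step 1): P = [2];  Q = [1]
  Insert 6 (step 2): P = [2, 6];  Q = [1, 2]
  Insert 4 (step 3): P = [2, 4] / [6];  Q = [1, 2] / [3]
  Insert 1 (step 4): P = [1, 4] / [2] / [6];  Q = [1, 2] / [3] / [4]
  Insert 5 (step 5): P = [1, 4, 5] / [2] / [6];  Q = [1, 2, 5] / [3] / [4]
  Insert 3 (step 6): P = [1, 3, 5] / [2, 4] / [6];  Q = [1, 2, 5] / [3, 6] / [4]
  Insert 7 (step 7): P = [1, 3, 5, 7] / [2, 4] / [6];  Q = [1, 2, 5, 7] / [3, 6] / [4]
Final shape: (4, 2, 1).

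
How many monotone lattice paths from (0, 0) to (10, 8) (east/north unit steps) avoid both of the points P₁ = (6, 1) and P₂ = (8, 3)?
Number of paths = 38865

Inclusion–exclusion. Total paths: C(18, 10) = 43758. Through P₁: C(7, 6)·C(11, 4) = 2310. Through P₂: C(11, 8)·C(7, 2) = 3465. Since P₁ is strictly southwest of P₂, a monotone path through both must visit P₁ then P₂; paths through both = C(7, 6)·C(4, 2)·C(7, 2) = 882. Avoid both = 43758 − 2310 − 3465 + 882 = 38865.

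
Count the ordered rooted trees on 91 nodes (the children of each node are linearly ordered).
C_90 = 1000134600800354781929399250536541864362461089950800

These ordered rooted trees are counted by the Catalan number C_n = (1/(n + 1)) · C(2n, n). For n = 90: C_90 = (1/91) · C(180, 90) = 91012248672832285155575331798825309656983959185522800/91 = 1000134600800354781929399250536541864362461089950800.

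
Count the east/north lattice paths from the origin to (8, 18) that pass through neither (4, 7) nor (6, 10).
Number of paths = 899965

Inclusion–exclusion. Total paths: C(26, 8) = 1562275. Through P₁: C(11, 4)·C(15, 4) = 450450. Through P₂: C(16, 6)·C(10, 2) = 360360. Since P₁ is strictly southwest of P₂, a monotone path through both must visit P₁ then P₂; paths through both = C(11, 4)·C(5, 2)·C(10, 2) = 148500. Avoid both = 1562275 − 450450 − 360360 + 148500 = 899965.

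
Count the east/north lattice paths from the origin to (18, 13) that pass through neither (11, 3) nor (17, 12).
Number of paths = 99025773

Inclusion–exclusion. Total paths: C(31, 18) = 206253075. Through P₁: C(14, 11)·C(17, 7) = 7079072. Through P₂: C(29, 17)·C(2, 1) = 103791870. Since P₁ is strictly southwest of P₂, a monotone path through both must visit P₁ then P₂; paths through both = C(14, 11)·C(15, 6)·C(2, 1) = 3643640. Avoid both = 206253075 − 7079072 − 103791870 + 3643640 = 99025773.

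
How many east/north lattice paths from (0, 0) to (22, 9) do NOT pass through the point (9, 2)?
Number of paths = 15896475

Total paths from (0, 0) to (22, 9): C(31, 22) = 20160075. Paths through (9, 2): (paths (0, 0) → (9, 2)) × (paths (9, 2) → (22, 9)) = C(11, 9) · C(20, 13) = 55 · 77520 = 4263600. Avoidance count = 20160075 − 4263600 = 15896475.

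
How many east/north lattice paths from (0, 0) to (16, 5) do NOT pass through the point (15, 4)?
Number of paths = 12597

Total paths from (0, 0) to (16, 5): C(21, 16) = 20349. Paths through (15, 4): (paths (0, 0) → (15, 4)) × (paths (15, 4) → (16, 5)) = C(19, 15) · C(2, 1) = 3876 · 2 = 7752. Avoidance count = 20349 − 7752 = 12597.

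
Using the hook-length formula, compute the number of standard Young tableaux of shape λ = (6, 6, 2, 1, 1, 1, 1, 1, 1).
# SYT of shape (6, 6, 2, 1, 1, 1, 1, 1, 1) = 19186200

Hook-length formula: f^λ = n! / Π hook(c), product over all cells c of the Young diagram. For λ = (6, 6, 2, 1, 1, 1, 1, 1, 1), n = 20 boxes. Hook lengths by row (left-to-right, top-to-bottom): [14, 7, 5, 4, 3, 2]; [13, 6, 4, 3, 2, 1]; [8, 1]; [6]; [5]; [4]; [3]; [2]; [1]. Product of hooks = 126804787200. So f^λ = 20! / 126804787200 = 2432902008176640000 / 126804787200 = 19186200.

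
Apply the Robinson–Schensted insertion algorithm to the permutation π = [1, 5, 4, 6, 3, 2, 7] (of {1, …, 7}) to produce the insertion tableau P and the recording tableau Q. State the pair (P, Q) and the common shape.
P = [1, 2, 6, 7] / [3] / [4] / [5];  Q = [1, 2, 4, 7] / [3] / [5] / [6];  common shape = (4, 1, 1, 1)

Row-insert the values π_1, π_2, … into P one at a time, bumping the leftmost entry strictly greater than the inserted value down to the next row. The recording tableau Q records, in position (i, j), the step at which that cell was added to P.
  Insert 1 (step 1): P = [1];  Q = [1]
  Insert 5 (step 2): P = [1, 5];  Q = [1, 2]
  Insert 4 (step 3): P = [1, 4] / [5];  Q = [1, 2] / [3]
  Insert 6 (step 4): P = [1, 4, 6] / [5];  Q = [1, 2, 4] / [3]
  Insert 3 (step 5): P = [1, 3, 6] / [4] / [5];  Q = [1, 2, 4] / [3] / [5]
  Insert 2 (step 6): P = [1, 2, 6] / [3] / [4] / [5];  Q = [1, 2, 4] / [3] / [5] / [6]
  Insert 7 (step 7): P = [1, 2, 6, 7] / [3] / [4] / [5];  Q = [1, 2, 4, 7] / [3] / [5] / [6]
Final shape: (4, 1, 1, 1).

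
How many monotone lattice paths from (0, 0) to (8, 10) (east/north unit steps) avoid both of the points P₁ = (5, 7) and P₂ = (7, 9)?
Number of paths = 14542

Inclusion–exclusion. Total paths: C(18, 8) = 43758. Through P₁: C(12, 5)·C(6, 3) = 15840. Through P₂: C(16, 7)·C(2, 1) = 22880. Since P₁ is strictly southwest of P₂, a monotone path through both must visit P₁ then P₂; paths through both = C(12, 5)·C(4, 2)·C(2, 1) = 9504. Avoid both = 43758 − 15840 − 22880 + 9504 = 14542.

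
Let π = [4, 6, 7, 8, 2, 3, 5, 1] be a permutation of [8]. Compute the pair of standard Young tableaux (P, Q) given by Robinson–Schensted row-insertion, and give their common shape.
P = [1, 3, 5, 8] / [2, 6, 7] / [4];  Q = [1, 2, 3, 4] / [5, 6, 7] / [8];  common shape = (4, 3, 1)

Row-insert the values π_1, π_2, … into P one at a time, bumping the leftmost entry strictly greater than the inserted value down to the next row. The recording tableau Q records, in position (i, j), the step at which that cell was added to P.
  Insert 4 (step 1): P = [4];  Q = [1]
  Insert 6 (step 2): P = [4, 6];  Q = [1, 2]
  Insert 7 (step 3): P = [4, 6, 7];  Q = [1, 2, 3]
  Insert 8 (step 4): P = [4, 6, 7, 8];  Q = [1, 2, 3, 4]
  Insert 2 (step 5): P = [2, 6, 7, 8] / [4];  Q = [1, 2, 3, 4] / [5]
  Insert 3 (step 6): P = [2, 3, 7, 8] / [4, 6];  Q = [1, 2, 3, 4] / [5, 6]
  Insert 5 (step 7): P = [2, 3, 5, 8] / [4, 6, 7];  Q = [1, 2, 3, 4] / [5, 6, 7]
  Insert 1 (step 8): P = [1, 3, 5, 8] / [2, 6, 7] / [4];  Q = [1, 2, 3, 4] / [5, 6, 7] / [8]
Final shape: (4, 3, 1).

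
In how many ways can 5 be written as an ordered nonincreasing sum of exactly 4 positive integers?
p(5, 4 parts) = 1

Partitions of n into exactly k parts ↔ partitions of n − k into at most k parts (subtract 1 from each part). For n = 5, k = 4, the partitions are: 2+1+1+1. Count = 1.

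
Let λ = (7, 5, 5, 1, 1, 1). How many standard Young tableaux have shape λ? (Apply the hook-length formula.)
# SYT of shape (7, 5, 5, 1, 1, 1) = 48498450

Hook-length formula: f^λ = n! / Π hook(c), product over all cells c of the Young diagram. For λ = (7, 5, 5, 1, 1, 1), n = 20 boxes. Hook lengths by row (left-to-right, top-to-bottom): [12, 8, 7, 6, 5, 2, 1]; [9, 5, 4, 3, 2]; [8, 4, 3, 2, 1]; [3]; [2]; [1]. Product of hooks = 50164531200. So f^λ = 20! / 50164531200 = 2432902008176640000 / 50164531200 = 48498450.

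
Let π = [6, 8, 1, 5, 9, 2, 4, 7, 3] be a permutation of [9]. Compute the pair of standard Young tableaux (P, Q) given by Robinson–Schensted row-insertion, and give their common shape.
P = [1, 2, 3, 7] / [4, 8, 9] / [5] / [6];  Q = [1, 2, 5, 8] / [3, 4, 7] / [6] / [9];  common shape = (4, 3, 1, 1)

Row-insert the values π_1, π_2, … into P one at a time, bumping the leftmost entry strictly greater than the inserted value down to the next row. The recording tableau Q records, in position (i, j), the step at which that cell was added to P.
  Insert 6 (step 1): P = [6];  Q = [1]
  Insert 8 (step 2): P = [6, 8];  Q = [1, 2]
  Insert 1 (step 3): P = [1, 8] / [6];  Q = [1, 2] / [3]
  Insert 5 (step 4): P = [1, 5] / [6, 8];  Q = [1, 2] / [3, 4]
  Insert 9 (step 5): P = [1, 5, 9] / [6, 8];  Q = [1, 2, 5] / [3, 4]
  Insert 2 (step 6): P = [1, 2, 9] / [5, 8] / [6];  Q = [1, 2, 5] / [3, 4] / [6]
  Insert 4 (step 7): P = [1, 2, 4] / [5, 8, 9] / [6];  Q = [1, 2, 5] / [3, 4, 7] / [6]
  Insert 7 (step 8): P = [1, 2, 4, 7] / [5, 8, 9] / [6];  Q = [1, 2, 5, 8] / [3, 4, 7] / [6]
  Insert 3 (step 9): P = [1, 2, 3, 7] / [4, 8, 9] / [5] / [6];  Q = [1, 2, 5, 8] / [3, 4, 7] / [6] / [9]
Final shape: (4, 3, 1, 1).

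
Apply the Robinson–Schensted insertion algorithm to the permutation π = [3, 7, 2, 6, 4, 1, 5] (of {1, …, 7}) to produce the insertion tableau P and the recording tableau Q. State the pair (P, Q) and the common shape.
P = [1, 4, 5] / [2, 6] / [3] / [7];  Q = [1, 2, 7] / [3, 4] / [5] / [6];  common shape = (3, 2, 1, 1)

Row-insert the values π_1, π_2, … into P one at a time, bumping the leftmost entry strictly greater than the inserted value down to the next row. The recording tableau Q records, in position (i, j), the step at which that cell was added to P.
  Insert 3 (step 1): P = [3];  Q = [1]
  Insert 7 (step 2): P = [3, 7];  Q = [1, 2]
  Insert 2 (step 3): P = [2, 7] / [3];  Q = [1, 2] / [3]
  Insert 6 (step 4): P = [2, 6] / [3, 7];  Q = [1, 2] / [3, 4]
  Insert 4 (step 5): P = [2, 4] / [3, 6] / [7];  Q = [1, 2] / [3, 4] / [5]
  Insert 1 (step 6): P = [1, 4] / [2, 6] / [3] / [7];  Q = [1, 2] / [3, 4] / [5] / [6]
  Insert 5 (step 7): P = [1, 4, 5] / [2, 6] / [3] / [7];  Q = [1, 2, 7] / [3, 4] / [5] / [6]
Final shape: (3, 2, 1, 1).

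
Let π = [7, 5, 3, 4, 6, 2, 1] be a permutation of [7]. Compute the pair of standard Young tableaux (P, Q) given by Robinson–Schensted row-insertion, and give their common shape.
P = [1, 4, 6] / [2] / [3] / [5] / [7];  Q = [1, 4, 5] / [2] / [3] / [6] / [7];  common shape = (3, 1, 1, 1, 1)

Row-insert the values π_1, π_2, … into P one at a time, bumping the leftmost entry strictly greater than the inserted value down to the next row. The recording tableau Q records, in position (i, j), the step at which that cell was added to P.
  Insert 7 (step 1): P = [7];  Q = [1]
  Insert 5 (step 2): P = [5] / [7];  Q = [1] / [2]
  Insert 3 (step 3): P = [3] / [5] / [7];  Q = [1] / [2] / [3]
  Insert 4 (step 4): P = [3, 4] / [5] / [7];  Q = [1, 4] / [2] / [3]
  Insert 6 (step 5): P = [3, 4, 6] / [5] / [7];  Q = [1, 4, 5] / [2] / [3]
  Insert 2 (step 6): P = [2, 4, 6] / [3] / [5] / [7];  Q = [1, 4, 5] / [2] / [3] / [6]
  Insert 1 (step 7): P = [1, 4, 6] / [2] / [3] / [5] / [7];  Q = [1, 4, 5] / [2] / [3] / [6] / [7]
Final shape: (3, 1, 1, 1, 1).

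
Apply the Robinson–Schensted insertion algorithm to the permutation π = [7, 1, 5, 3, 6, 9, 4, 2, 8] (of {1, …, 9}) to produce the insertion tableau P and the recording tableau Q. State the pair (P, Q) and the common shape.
P = [1, 2, 4, 8] / [3, 6, 9] / [5] / [7];  Q = [1, 3, 5, 6] / [2, 7, 9] / [4] / [8];  common shape = (4, 3, 1, 1)

Row-insert the values π_1, π_2, … into P one at a time, bumping the leftmost entry strictly greater than the inserted value down to the next row. The recording tableau Q records, in position (i, j), the step at which that cell was added to P.
  Insert 7 (step 1): P = [7];  Q = [1]
  Insert 1 (step 2): P = [1] / [7];  Q = [1] / [2]
  Insert 5 (step 3): P = [1, 5] / [7];  Q = [1, 3] / [2]
  Insert 3 (step 4): P = [1, 3] / [5] / [7];  Q = [1, 3] / [2] / [4]
  Insert 6 (step 5): P = [1, 3, 6] / [5] / [7];  Q = [1, 3, 5] / [2] / [4]
  Insert 9 (step 6): P = [1, 3, 6, 9] / [5] / [7];  Q = [1, 3, 5, 6] / [2] / [4]
  Insert 4 (step 7): P = [1, 3, 4, 9] / [5, 6] / [7];  Q = [1, 3, 5, 6] / [2, 7] / [4]
  Insert 2 (step 8): P = [1, 2, 4, 9] / [3, 6] / [5] / [7];  Q = [1, 3, 5, 6] / [2, 7] / [4] / [8]
  Insert 8 (step 9): P = [1, 2, 4, 8] / [3, 6, 9] / [5] / [7];  Q = [1, 3, 5, 6] / [2, 7, 9] / [4] / [8]
Final shape: (4, 3, 1, 1).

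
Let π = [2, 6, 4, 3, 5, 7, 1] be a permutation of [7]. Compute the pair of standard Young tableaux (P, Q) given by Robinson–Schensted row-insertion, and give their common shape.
P = [1, 3, 5, 7] / [2] / [4] / [6];  Q = [1, 2, 5, 6] / [3] / [4] / [7];  common shape = (4, 1, 1, 1)

Row-insert the values π_1, π_2, … into P one at a time, bumping the leftmost entry strictly greater than the inserted value down to the next row. The recording tableau Q records, in position (i, j), the step at which that cell was added to P.
  Insert 2 (step 1): P = [2];  Q = [1]
  Insert 6 (step 2): P = [2, 6];  Q = [1, 2]
  Insert 4 (step 3): P = [2, 4] / [6];  Q = [1, 2] / [3]
  Insert 3 (step 4): P = [2, 3] / [4] / [6];  Q = [1, 2] / [3] / [4]
  Insert 5 (step 5): P = [2, 3, 5] / [4] / [6];  Q = [1, 2, 5] / [3] / [4]
  Insert 7 (step 6): P = [2, 3, 5, 7] / [4] / [6];  Q = [1, 2, 5, 6] / [3] / [4]
  Insert 1 (step 7): P = [1, 3, 5, 7] / [2] / [4] / [6];  Q = [1, 2, 5, 6] / [3] / [4] / [7]
Final shape: (4, 1, 1, 1).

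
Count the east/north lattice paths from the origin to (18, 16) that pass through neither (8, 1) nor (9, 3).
Number of paths = 2078540530

Inclusion–exclusion. Total paths: C(34, 18) = 2203961430. Through P₁: C(9, 8)·C(25, 10) = 29418840. Through P₂: C(12, 9)·C(22, 9) = 109432400. Since P₁ is strictly southwest of P₂, a monotone path through both must visit P₁ then P₂; paths through both = C(9, 8)·C(3, 1)·C(22, 9) = 13430340. Avoid both = 2203961430 − 29418840 − 109432400 + 13430340 = 2078540530.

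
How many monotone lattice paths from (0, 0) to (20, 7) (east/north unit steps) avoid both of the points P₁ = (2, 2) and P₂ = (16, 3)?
Number of paths = 624606

Inclusion–exclusion. Total paths: C(27, 20) = 888030. Through P₁: C(4, 2)·C(23, 18) = 201894. Through P₂: C(19, 16)·C(8, 4) = 67830. Since P₁ is strictly southwest of P₂, a monotone path through both must visit P₁ then P₂; paths through both = C(4, 2)·C(15, 14)·C(8, 4) = 6300. Avoid both = 888030 − 201894 − 67830 + 6300 = 624606.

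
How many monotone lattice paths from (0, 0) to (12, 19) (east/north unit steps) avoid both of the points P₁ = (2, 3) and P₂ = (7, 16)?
Number of paths = 79072463

Inclusion–exclusion. Total paths: C(31, 12) = 141120525. Through P₁: C(5, 2)·C(26, 10) = 53117350. Through P₂: C(23, 7)·C(8, 5) = 13728792. Since P₁ is strictly southwest of P₂, a monotone path through both must visit P₁ then P₂; paths through both = C(5, 2)·C(18, 5)·C(8, 5) = 4798080. Avoid both = 141120525 − 53117350 − 13728792 + 4798080 = 79072463.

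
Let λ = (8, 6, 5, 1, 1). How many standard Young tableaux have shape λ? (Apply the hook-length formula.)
# SYT of shape (8, 6, 5, 1, 1) = 161661500

Hook-length formula: f^λ = n! / Π hook(c), product over all cells c of the Young diagram. For λ = (8, 6, 5, 1, 1), n = 21 boxes. Hook lengths by row (left-to-right, top-to-bottom): [12, 9, 8, 7, 6, 4, 2, 1]; [9, 6, 5, 4, 3, 1]; [7, 4, 3, 2, 1]; [2]; [1]. Product of hooks = 316036546560. So f^λ = 21! / 316036546560 = 51090942171709440000 / 316036546560 = 161661500.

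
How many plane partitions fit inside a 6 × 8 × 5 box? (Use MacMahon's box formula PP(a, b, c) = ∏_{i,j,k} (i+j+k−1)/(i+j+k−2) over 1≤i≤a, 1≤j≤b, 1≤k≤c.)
PP(6, 8, 5) = 7997986868872

Evaluate the triple product over i = 1..6, j = 1..8, k = 1..5. The factors are (2/1) · (3/2) · (4/3) · (5/4) · (6/5) · (3/2) · (4/3) · (5/4) · … (240 factors total). The numerators and denominators telescope so the product is an integer; carrying out the multiplication exactly gives PP(6, 8, 5) = 7997986868872.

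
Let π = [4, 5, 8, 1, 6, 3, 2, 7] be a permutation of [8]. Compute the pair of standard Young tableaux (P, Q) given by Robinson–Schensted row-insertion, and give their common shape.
P = [1, 2, 6, 7] / [3, 5] / [4] / [8];  Q = [1, 2, 3, 8] / [4, 5] / [6] / [7];  common shape = (4, 2, 1, 1)

Row-insert the values π_1, π_2, … into P one at a time, bumping the leftmost entry strictly greater than the inserted value down to the next row. The recording tableau Q records, in position (i, j), the step at which that cell was added to P.
  Insert 4 (step 1): P = [4];  Q = [1]
  Insert 5 (step 2): P = [4, 5];  Q = [1, 2]
  Insert 8 (step 3): P = [4, 5, 8];  Q = [1, 2, 3]
  Insert 1 (step 4): P = [1, 5, 8] / [4];  Q = [1, 2, 3] / [4]
  Insert 6 (step 5): P = [1, 5, 6] / [4, 8];  Q = [1, 2, 3] / [4, 5]
  Insert 3 (step 6): P = [1, 3, 6] / [4, 5] / [8];  Q = [1, 2, 3] / [4, 5] / [6]
  Insert 2 (step 7): P = [1, 2, 6] / [3, 5] / [4] / [8];  Q = [1, 2, 3] / [4, 5] / [6] / [7]
  Insert 7 (step 8): P = [1, 2, 6, 7] / [3, 5] / [4] / [8];  Q = [1, 2, 3, 8] / [4, 5] / [6] / [7]
Final shape: (4, 2, 1, 1).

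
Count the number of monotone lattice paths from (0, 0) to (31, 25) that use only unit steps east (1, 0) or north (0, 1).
Number of paths = 5574440580220512

A monotone lattice path from (0, 0) to (31, 25) consists of 31 east steps and 25 north steps in some order, so it is determined by which 31 of the 56 steps are east. The count is C(56, 31) = 5574440580220512.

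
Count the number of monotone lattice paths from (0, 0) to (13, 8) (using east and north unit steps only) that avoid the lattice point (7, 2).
Number of paths = 170226

Total paths from (0, 0) to (13, 8): C(21, 13) = 203490. Paths through (7, 2): (paths (0, 0) → (7, 2)) × (paths (7, 2) → (13, 8)) = C(9, 7) · C(12, 6) = 36 · 924 = 33264. Avoidance count = 203490 − 33264 = 170226.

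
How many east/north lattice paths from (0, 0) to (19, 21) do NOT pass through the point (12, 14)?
Number of paths = 98137182000

Total paths from (0, 0) to (19, 21): C(40, 19) = 131282408400. Paths through (12, 14): (paths (0, 0) → (12, 14)) × (paths (12, 14) → (19, 21)) = C(26, 12) · C(14, 7) = 9657700 · 3432 = 33145226400. Avoidance count = 131282408400 − 33145226400 = 98137182000.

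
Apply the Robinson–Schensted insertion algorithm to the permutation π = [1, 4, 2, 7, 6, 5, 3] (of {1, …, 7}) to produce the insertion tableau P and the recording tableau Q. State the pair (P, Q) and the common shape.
P = [1, 2, 3] / [4, 5] / [6] / [7];  Q = [1, 2, 4] / [3, 5] / [6] / [7];  common shape = (3, 2, 1, 1)

Row-insert the values π_1, π_2, … into P one at a time, bumping the leftmost entry strictly greater than the inserted value down to the next row. The recording tableau Q records, in position (i, j), the step at which that cell was added to P.
  Insert 1 (step 1): P = [1];  Q = [1]
  Insert 4 (step 2): P = [1, 4];  Q = [1, 2]
  Insert 2 (step 3): P = [1, 2] / [4];  Q = [1, 2] / [3]
  Insert 7 (step 4): P = [1, 2, 7] / [4];  Q = [1, 2, 4] / [3]
  Insert 6 (step 5): P = [1, 2, 6] / [4, 7];  Q = [1, 2, 4] / [3, 5]
  Insert 5 (step 6): P = [1, 2, 5] / [4, 6] / [7];  Q = [1, 2, 4] / [3, 5] / [6]
  Insert 3 (step 7): P = [1, 2, 3] / [4, 5] / [6] / [7];  Q = [1, 2, 4] / [3, 5] / [6] / [7]
Final shape: (3, 2, 1, 1).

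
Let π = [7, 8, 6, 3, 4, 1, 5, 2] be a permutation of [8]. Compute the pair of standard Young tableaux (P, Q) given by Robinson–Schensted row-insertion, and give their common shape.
P = [1, 2, 5] / [3, 4] / [6, 8] / [7];  Q = [1, 2, 7] / [3, 5] / [4, 8] / [6];  common shape = (3, 2, 2, 1)

Row-insert the values π_1, π_2, … into P one at a time, bumping the leftmost entry strictly greater than the inserted value down to the next row. The recording tableau Q records, in position (i, j), the step at which that cell was added to P.
  Insert 7 (step 1): P = [7];  Q = [1]
  Insert 8 (step 2): P = [7, 8];  Q = [1, 2]
  Insert 6 (step 3): P = [6, 8] / [7];  Q = [1, 2] / [3]
  Insert 3 (step 4): P = [3, 8] / [6] / [7];  Q = [1, 2] / [3] / [4]
  Insert 4 (step 5): P = [3, 4] / [6, 8] / [7];  Q = [1, 2] / [3, 5] / [4]
  Insert 1 (step 6): P = [1, 4] / [3, 8] / [6] / [7];  Q = [1, 2] / [3, 5] / [4] / [6]
  Insert 5 (step 7): P = [1, 4, 5] / [3, 8] / [6] / [7];  Q = [1, 2, 7] / [3, 5] / [4] / [6]
  Insert 2 (step 8): P = [1, 2, 5] / [3, 4] / [6, 8] / [7];  Q = [1, 2, 7] / [3, 5] / [4, 8] / [6]
Final shape: (3, 2, 2, 1).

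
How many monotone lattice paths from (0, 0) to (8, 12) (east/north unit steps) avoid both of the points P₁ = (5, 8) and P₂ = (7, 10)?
Number of paths = 45747

Inclusion–exclusion. Total paths: C(20, 8) = 125970. Through P₁: C(13, 5)·C(7, 3) = 45045. Through P₂: C(17, 7)·C(3, 1) = 58344. Since P₁ is strictly southwest of P₂, a monotone path through both must visit P₁ then P₂; paths through both = C(13, 5)·C(4, 2)·C(3, 1) = 23166. Avoid both = 125970 − 45045 − 58344 + 23166 = 45747.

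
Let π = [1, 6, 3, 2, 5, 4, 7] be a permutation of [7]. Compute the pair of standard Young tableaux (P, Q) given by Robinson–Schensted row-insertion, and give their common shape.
P = [1, 2, 4, 7] / [3, 5] / [6];  Q = [1, 2, 5, 7] / [3, 6] / [4];  common shape = (4, 2, 1)

Row-insert the values π_1, π_2, … into P one at a time, bumping the leftmost entry strictly greater than the inserted value down to the next row. The recording tableau Q records, in position (i, j), the step at which that cell was added to P.
  Insert 1 (step 1): P = [1];  Q = [1]
  Insert 6 (step 2): P = [1, 6];  Q = [1, 2]
  Insert 3 (step 3): P = [1, 3] / [6];  Q = [1, 2] / [3]
  Insert 2 (step 4): P = [1, 2] / [3] / [6];  Q = [1, 2] / [3] / [4]
  Insert 5 (step 5): P = [1, 2, 5] / [3] / [6];  Q = [1, 2, 5] / [3] / [4]
  Insert 4 (step 6): P = [1, 2, 4] / [3, 5] / [6];  Q = [1, 2, 5] / [3, 6] / [4]
  Insert 7 (step 7): P = [1, 2, 4, 7] / [3, 5] / [6];  Q = [1, 2, 5, 7] / [3, 6] / [4]
Final shape: (4, 2, 1).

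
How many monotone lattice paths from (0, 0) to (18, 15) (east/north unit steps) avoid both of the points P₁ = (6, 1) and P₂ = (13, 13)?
Number of paths = 758548856

Inclusion–exclusion. Total paths: C(33, 18) = 1037158320. Through P₁: C(7, 6)·C(26, 12) = 67603900. Through P₂: C(26, 13)·C(7, 5) = 218412600. Since P₁ is strictly southwest of P₂, a monotone path through both must visit P₁ then P₂; paths through both = C(7, 6)·C(19, 7)·C(7, 5) = 7407036. Avoid both = 1037158320 − 67603900 − 218412600 + 7407036 = 758548856.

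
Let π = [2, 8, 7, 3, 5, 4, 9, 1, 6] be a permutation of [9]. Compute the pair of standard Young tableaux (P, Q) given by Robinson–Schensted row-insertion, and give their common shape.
P = [1, 3, 4, 6] / [2, 9] / [5] / [7] / [8];  Q = [1, 2, 5, 7] / [3, 9] / [4] / [6] / [8];  common shape = (4, 2, 1, 1, 1)

Row-insert the values π_1, π_2, … into P one at a time, bumping the leftmost entry strictly greater than the inserted value down to the next row. The recording tableau Q records, in position (i, j), the step at which that cell was added to P.
  Insert 2 (step 1): P = [2];  Q = [1]
  Insert 8 (step 2): P = [2, 8];  Q = [1, 2]
  Insert 7 (step 3): P = [2, 7] / [8];  Q = [1, 2] / [3]
  Insert 3 (step 4): P = [2, 3] / [7] / [8];  Q = [1, 2] / [3] / [4]
  Insert 5 (step 5): P = [2, 3, 5] / [7] / [8];  Q = [1, 2, 5] / [3] / [4]
  Insert 4 (step 6): P = [2, 3, 4] / [5] / [7] / [8];  Q = [1, 2, 5] / [3] / [4] / [6]
  Insert 9 (step 7): P = [2, 3, 4, 9] / [5] / [7] / [8];  Q = [1, 2, 5, 7] / [3] / [4] / [6]
  Insert 1 (step 8): P = [1, 3, 4, 9] / [2] / [5] / [7] / [8];  Q = [1, 2, 5, 7] / [3] / [4] / [6] / [8]
  Insert 6 (step 9): P = [1, 3, 4, 6] / [2, 9] / [5] / [7] / [8];  Q = [1, 2, 5, 7] / [3, 9] / [4] / [6] / [8]
Final shape: (4, 2, 1, 1, 1).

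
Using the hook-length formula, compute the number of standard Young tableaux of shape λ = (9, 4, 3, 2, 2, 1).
# SYT of shape (9, 4, 3, 2, 2, 1) = 484984500

Hook-length formula: f^λ = n! / Π hook(c), product over all cells c of the Young diagram. For λ = (9, 4, 3, 2, 2, 1), n = 21 boxes. Hook lengths by row (left-to-right, top-to-bottom): [14, 12, 9, 7, 5, 4, 3, 2, 1]; [8, 6, 3, 1]; [6, 4, 1]; [4, 2]; [3, 1]; [1]. Product of hooks = 105345515520. So f^λ = 21! / 105345515520 = 51090942171709440000 / 105345515520 = 484984500.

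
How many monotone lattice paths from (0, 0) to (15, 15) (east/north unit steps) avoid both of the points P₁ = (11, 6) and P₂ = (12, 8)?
Number of paths = 135607640

Inclusion–exclusion. Total paths: C(30, 15) = 155117520. Through P₁: C(17, 11)·C(13, 4) = 8848840. Through P₂: C(20, 12)·C(10, 3) = 15116400. Since P₁ is strictly southwest of P₂, a monotone path through both must visit P₁ then P₂; paths through both = C(17, 11)·C(3, 1)·C(10, 3) = 4455360. Avoid both = 155117520 − 8848840 − 15116400 + 4455360 = 135607640.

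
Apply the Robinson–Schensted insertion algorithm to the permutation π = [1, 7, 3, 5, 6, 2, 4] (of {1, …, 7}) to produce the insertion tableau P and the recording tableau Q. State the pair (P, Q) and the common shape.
P = [1, 2, 4, 6] / [3, 5] / [7];  Q = [1, 2, 4, 5] / [3, 7] / [6];  common shape = (4, 2, 1)

Row-insert the values π_1, π_2, … into P one at a time, bumping the leftmost entry strictly greater than the inserted value down to the next row. The recording tableau Q records, in position (i, j), the step at which that cell was added to P.
  Insert 1 (step 1): P = [1];  Q = [1]
  Insert 7 (step 2): P = [1, 7];  Q = [1, 2]
  Insert 3 (step 3): P = [1, 3] / [7];  Q = [1, 2] / [3]
  Insert 5 (step 4): P = [1, 3, 5] / [7];  Q = [1, 2, 4] / [3]
  Insert 6 (step 5): P = [1, 3, 5, 6] / [7];  Q = [1, 2, 4, 5] / [3]
  Insert 2 (step 6): P = [1, 2, 5, 6] / [3] / [7];  Q = [1, 2, 4, 5] / [3] / [6]
  Insert 4 (step 7): P = [1, 2, 4, 6] / [3, 5] / [7];  Q = [1, 2, 4, 5] / [3, 7] / [6]
Final shape: (4, 2, 1).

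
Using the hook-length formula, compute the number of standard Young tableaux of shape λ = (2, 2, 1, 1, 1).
# SYT of shape (2, 2, 1, 1, 1) = 14

Hook-length formula: f^λ = n! / Π hook(c), product over all cells c of the Young diagram. For λ = (2, 2, 1, 1, 1), n = 7 boxes. Hook lengths by row (left-to-right, top-to-bottom): [6, 2]; [5, 1]; [3]; [2]; [1]. Product of hooks = 360. So f^λ = 7! / 360 = 5040 / 360 = 14.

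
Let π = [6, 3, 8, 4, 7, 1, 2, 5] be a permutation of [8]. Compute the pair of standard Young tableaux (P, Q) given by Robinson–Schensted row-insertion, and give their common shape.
P = [1, 2, 5] / [3, 4, 7] / [6, 8];  Q = [1, 3, 5] / [2, 4, 8] / [6, 7];  common shape = (3, 3, 2)

Row-insert the values π_1, π_2, … into P one at a time, bumping the leftmost entry strictly greater than the inserted value down to the next row. The recording tableau Q records, in position (i, j), the step at which that cell was added to P.
  Insert 6 (step 1): P = [6];  Q = [1]
  Insert 3 (step 2): P = [3] / [6];  Q = [1] / [2]
  Insert 8 (step 3): P = [3, 8] / [6];  Q = [1, 3] / [2]
  Insert 4 (step 4): P = [3, 4] / [6, 8];  Q = [1, 3] / [2, 4]
  Insert 7 (step 5): P = [3, 4, 7] / [6, 8];  Q = [1, 3, 5] / [2, 4]
  Insert 1 (step 6): P = [1, 4, 7] / [3, 8] / [6];  Q = [1, 3, 5] / [2, 4] / [6]
  Insert 2 (step 7): P = [1, 2, 7] / [3, 4] / [6, 8];  Q = [1, 3, 5] / [2, 4] / [6, 7]
  Insert 5 (step 8): P = [1, 2, 5] / [3, 4, 7] / [6, 8];  Q = [1, 3, 5] / [2, 4, 8] / [6, 7]
Final shape: (3, 3, 2).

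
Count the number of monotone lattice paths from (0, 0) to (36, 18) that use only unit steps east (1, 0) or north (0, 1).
Number of paths = 96926348578605

A monotone lattice path from (0, 0) to (36, 18) consists of 36 east steps and 18 north steps in some order, so it is determined by which 36 of the 54 steps are east. The count is C(54, 36) = 96926348578605.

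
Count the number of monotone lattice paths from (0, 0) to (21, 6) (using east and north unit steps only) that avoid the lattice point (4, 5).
Number of paths = 293742

Total paths from (0, 0) to (21, 6): C(27, 21) = 296010. Paths through (4, 5): (paths (0, 0) → (4, 5)) × (paths (4, 5) → (21, 6)) = C(9, 4) · C(18, 17) = 126 · 18 = 2268. Avoidance count = 296010 − 2268 = 293742.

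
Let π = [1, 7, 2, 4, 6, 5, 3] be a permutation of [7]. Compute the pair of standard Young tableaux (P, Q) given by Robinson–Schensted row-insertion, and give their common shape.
P = [1, 2, 3, 5] / [4] / [6] / [7];  Q = [1, 2, 4, 5] / [3] / [6] / [7];  common shape = (4, 1, 1, 1)

Row-insert the values π_1, π_2, … into P one at a time, bumping the leftmost entry strictly greater than the inserted value down to the next row. The recording tableau Q records, in position (i, j), the step at which that cell was added to P.
  Insert 1 (step 1): P = [1];  Q = [1]
  Insert 7 (step 2): P = [1, 7];  Q = [1, 2]
  Insert 2 (step 3): P = [1, 2] / [7];  Q = [1, 2] / [3]
  Insert 4 (step 4): P = [1, 2, 4] / [7];  Q = [1, 2, 4] / [3]
  Insert 6 (step 5): P = [1, 2, 4, 6] / [7];  Q = [1, 2, 4, 5] / [3]
  Insert 5 (step 6): P = [1, 2, 4, 5] / [6] / [7];  Q = [1, 2, 4, 5] / [3] / [6]
  Insert 3 (step 7): P = [1, 2, 3, 5] / [4] / [6] / [7];  Q = [1, 2, 4, 5] / [3] / [6] / [7]
Final shape: (4, 1, 1, 1).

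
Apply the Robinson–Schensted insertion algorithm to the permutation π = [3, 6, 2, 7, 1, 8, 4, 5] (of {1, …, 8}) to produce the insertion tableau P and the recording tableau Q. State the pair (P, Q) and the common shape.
P = [1, 4, 5, 8] / [2, 6, 7] / [3];  Q = [1, 2, 4, 6] / [3, 7, 8] / [5];  common shape = (4, 3, 1)

Row-insert the values π_1, π_2, … into P one at a time, bumping the leftmost entry strictly greater than the inserted value down to the next row. The recording tableau Q records, in position (i, j), the step at which that cell was added to P.
  Insert 3 (step 1): P = [3];  Q = [1]
  Insert 6 (step 2): P = [3, 6];  Q = [1, 2]
  Insert 2 (step 3): P = [2, 6] / [3];  Q = [1, 2] / [3]
  Insert 7 (step 4): P = [2, 6, 7] / [3];  Q = [1, 2, 4] / [3]
  Insert 1 (step 5): P = [1, 6, 7] / [2] / [3];  Q = [1, 2, 4] / [3] / [5]
  Insert 8 (step 6): P = [1, 6, 7, 8] / [2] / [3];  Q = [1, 2, 4, 6] / [3] / [5]
  Insert 4 (step 7): P = [1, 4, 7, 8] / [2, 6] / [3];  Q = [1, 2, 4, 6] / [3, 7] / [5]
  Insert 5 (step 8): P = [1, 4, 5, 8] / [2, 6, 7] / [3];  Q = [1, 2, 4, 6] / [3, 7, 8] / [5]
Final shape: (4, 3, 1).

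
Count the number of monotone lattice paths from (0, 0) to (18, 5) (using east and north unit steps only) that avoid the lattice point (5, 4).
Number of paths = 31885

Total paths from (0, 0) to (18, 5): C(23, 18) = 33649. Paths through (5, 4): (paths (0, 0) → (5, 4)) × (paths (5, 4) → (18, 5)) = C(9, 5) · C(14, 13) = 126 · 14 = 1764. Avoidance count = 33649 − 1764 = 31885.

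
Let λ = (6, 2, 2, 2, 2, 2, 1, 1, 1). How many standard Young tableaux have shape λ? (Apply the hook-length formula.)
# SYT of shape (6, 2, 2, 2, 2, 2, 1, 1, 1) = 3325608

Hook-length formula: f^λ = n! / Π hook(c), product over all cells c of the Young diagram. For λ = (6, 2, 2, 2, 2, 2, 1, 1, 1), n = 19 boxes. Hook lengths by row (left-to-right, top-to-bottom): [14, 10, 4, 3, 2, 1]; [9, 5]; [8, 4]; [7, 3]; [6, 2]; [5, 1]; [3]; [2]; [1]. Product of hooks = 36578304000. So f^λ = 19! / 36578304000 = 121645100408832000 / 36578304000 = 3325608.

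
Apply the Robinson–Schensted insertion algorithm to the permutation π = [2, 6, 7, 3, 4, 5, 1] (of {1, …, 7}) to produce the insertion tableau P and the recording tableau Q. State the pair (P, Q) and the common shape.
P = [1, 3, 4, 5] / [2, 7] / [6];  Q = [1, 2, 3, 6] / [4, 5] / [7];  common shape = (4, 2, 1)

Row-insert the values π_1, π_2, … into P one at a time, bumping the leftmost entry strictly greater than the inserted value down to the next row. The recording tableau Q records, in position (i, j), the step at which that cell was added to P.
  Insert 2 (step 1): P = [2];  Q = [1]
  Insert 6 (step 2): P = [2, 6];  Q = [1, 2]
  Insert 7 (step 3): P = [2, 6, 7];  Q = [1, 2, 3]
  Insert 3 (step 4): P = [2, 3, 7] / [6];  Q = [1, 2, 3] / [4]
  Insert 4 (step 5): P = [2, 3, 4] / [6, 7];  Q = [1, 2, 3] / [4, 5]
  Insert 5 (step 6): P = [2, 3, 4, 5] / [6, 7];  Q = [1, 2, 3, 6] / [4, 5]
  Insert 1 (step 7): P = [1, 3, 4, 5] / [2, 7] / [6];  Q = [1, 2, 3, 6] / [4, 5] / [7]
Final shape: (4, 2, 1).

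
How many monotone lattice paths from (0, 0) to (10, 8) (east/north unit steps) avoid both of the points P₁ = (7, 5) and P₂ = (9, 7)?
Number of paths = 14542

Inclusion–exclusion. Total paths: C(18, 10) = 43758. Through P₁: C(12, 7)·C(6, 3) = 15840. Through P₂: C(16, 9)·C(2, 1) = 22880. Since P₁ is strictly southwest of P₂, a monotone path through both must visit P₁ then P₂; paths through both = C(12, 7)·C(4, 2)·C(2, 1) = 9504. Avoid both = 43758 − 15840 − 22880 + 9504 = 14542.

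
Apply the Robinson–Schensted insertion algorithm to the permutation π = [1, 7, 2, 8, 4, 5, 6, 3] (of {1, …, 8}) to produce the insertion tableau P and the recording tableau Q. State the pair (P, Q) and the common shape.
P = [1, 2, 3, 5, 6] / [4, 8] / [7];  Q = [1, 2, 4, 6, 7] / [3, 5] / [8];  common shape = (5, 2, 1)

Row-insert the values π_1, π_2, … into P one at a time, bumping the leftmost entry strictly greater than the inserted value down to the next row. The recording tableau Q records, in position (i, j), the step at which that cell was added to P.
  Insert 1 (step 1): P = [1];  Q = [1]
  Insert 7 (step 2): P = [1, 7];  Q = [1, 2]
  Insert 2 (step 3): P = [1, 2] / [7];  Q = [1, 2] / [3]
  Insert 8 (step 4): P = [1, 2, 8] / [7];  Q = [1, 2, 4] / [3]
  Insert 4 (step 5): P = [1, 2, 4] / [7, 8];  Q = [1, 2, 4] / [3, 5]
  Insert 5 (step 6): P = [1, 2, 4, 5] / [7, 8];  Q = [1, 2, 4, 6] / [3, 5]
  Insert 6 (step 7): P = [1, 2, 4, 5, 6] / [7, 8];  Q = [1, 2, 4, 6, 7] / [3, 5]
  Insert 3 (step 8): P = [1, 2, 3, 5, 6] / [4, 8] / [7];  Q = [1, 2, 4, 6, 7] / [3, 5] / [8]
Final shape: (5, 2, 1).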